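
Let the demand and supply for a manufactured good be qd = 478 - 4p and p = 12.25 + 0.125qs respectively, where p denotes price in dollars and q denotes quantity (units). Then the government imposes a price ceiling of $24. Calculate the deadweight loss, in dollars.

Rearranging supply gives qs = 8p - 98. Setting quantity demanded equal to quantity supplied, 478 - 4p = 8p - 98, gives p* = 48 and q* = 286.
Because the ceiling (24) lies below the market-clearing price, it is binding.
At p = 24: qd = 478 - 4·24 = 382 and qs = 8·24 - 98 = 94.
Quantity traded falls to 94. At q = 94 the demand price is (478 - 94)/4 = 96 and the supply price is (98 + 94)/8 = 24.
Deadweight loss = ½ · (96 - 24) · (286 - 94) = ½ · 72 · 192 = 6912.

6912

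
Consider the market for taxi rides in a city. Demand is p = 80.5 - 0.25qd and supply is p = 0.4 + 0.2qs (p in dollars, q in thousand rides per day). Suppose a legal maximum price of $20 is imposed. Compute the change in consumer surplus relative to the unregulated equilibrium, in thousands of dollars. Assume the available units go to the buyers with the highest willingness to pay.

Rearranging demand gives qd = 322 - 4p; rearranging supply gives qs = 5p - 2. Equilibrium: 322 - 4p = 5p - 2, so 324 = 9p and p* = 36, q* = 178.
Because the ceiling (20) lies below the market-clearing price, it is binding.
At p = 20: qd = 322 - 4·20 = 242 and qs = 5·20 - 2 = 98.
Consumer surplus without the control is ½ · (80.5 - 36) · 178 = 3960.5.
With the ceiling, 98 units are sold at 20 (assume they go to the highest-value buyers). The demand price at q = 98 is 56, so CS = ½ · [(80.5 - 20) + (56 - 20)] · 98 = 4728.5.
Change in consumer surplus = 4728.5 - 3960.5 = 768.

768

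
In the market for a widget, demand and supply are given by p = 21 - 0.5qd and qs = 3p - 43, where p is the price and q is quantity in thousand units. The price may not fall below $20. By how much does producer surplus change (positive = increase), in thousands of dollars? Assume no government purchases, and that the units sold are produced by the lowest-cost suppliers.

Rearranging demand gives qd = 42 - 2p. Without the control the market clears where 42 - 2p = 3p - 43, i.e. p* = 17 and q* = 8.
Because the floor (20) lies above the market-clearing price, it is binding.
At p = 20: qd = 42 - 2·20 = 2 and qs = 3·20 - 43 = 17.
Producer surplus without the control is ½ · (17 - 43/3) · 8 = 32/3.
With the floor, 2 units are sold at 20. The supply price at q = 2 is 15, so PS = ½ · [(20 - 43/3) + (20 - 15)] · 2 = 32/3.
Change in producer surplus = 32/3 - 32/3 = 0.

0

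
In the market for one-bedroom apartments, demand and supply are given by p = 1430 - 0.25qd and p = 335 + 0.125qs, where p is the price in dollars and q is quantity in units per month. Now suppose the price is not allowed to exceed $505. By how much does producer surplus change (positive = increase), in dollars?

-417300

Rearranging demand gives qd = 5720 - 4p; rearranging supply gives qs = 8p - 2680. Equilibrium: 5720 - 4p = 8p - 2680, so 8400 = 12p and p* = 700, q* = 2920.
The ceiling of 505 is below the equilibrium price 700, so it binds.
At p = 505: qd = 5720 - 4·505 = 3700 and qs = 8·505 - 2680 = 1360.
Producer surplus without the control is ½ · (700 - 335) · 2920 = 532900.
With the ceiling, producers sell 1360 units at 505, so PS = ½ · (505 - 335) · 1360 = 115600.
Change in producer surplus = 115600 - 532900 = -417300.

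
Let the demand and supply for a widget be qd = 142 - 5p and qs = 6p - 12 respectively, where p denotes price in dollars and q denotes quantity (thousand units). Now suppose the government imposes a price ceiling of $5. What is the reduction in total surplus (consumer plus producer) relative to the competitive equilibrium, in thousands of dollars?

534.6

Without the control the market clears where 142 - 5p = 6p - 12, i.e. p* = 14 and q* = 72.
The ceiling of 5 is below the equilibrium price 14, so it binds.
At p = 5: qd = 142 - 5·5 = 117 and qs = 6·5 - 12 = 18.
Quantity traded falls to 18. At q = 18 the demand price is (142 - 18)/5 = 24.8 and the supply price is (12 + 18)/6 = 5.
Deadweight loss = ½ · (24.8 - 5) · (72 - 18) = ½ · 19.8 · 54 = 534.6.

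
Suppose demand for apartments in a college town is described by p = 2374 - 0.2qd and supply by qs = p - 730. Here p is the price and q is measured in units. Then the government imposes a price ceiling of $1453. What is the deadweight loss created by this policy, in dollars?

251165.4

Rearranging demand gives qd = 11870 - 5p. In a free market, 11870 - 5p = p - 730 gives the equilibrium p* = 2100, q* = 1370.
Since 1453 < 2100, the ceiling is binding.
At p = 1453: qd = 11870 - 5·1453 = 4605 and qs = 1453 - 730 = 723.
Quantity traded falls to 723. At q = 723 the demand price is (11870 - 723)/5 = 2229.4 and the supply price is 730 + 723 = 1453.
Deadweight loss = ½ · (2229.4 - 1453) · (1370 - 723) = ½ · 776.4 · 647 = 251165.4.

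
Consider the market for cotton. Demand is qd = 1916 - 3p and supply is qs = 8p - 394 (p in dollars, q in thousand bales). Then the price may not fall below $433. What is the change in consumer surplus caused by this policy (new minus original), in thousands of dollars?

Equilibrium: 1916 - 3p = 8p - 394, so 2310 = 11p and p* = 210, q* = 1286.
Because the floor (433) lies above the market-clearing price, it is binding.
At p = 433: qd = 1916 - 3·433 = 617 and qs = 8·433 - 394 = 3070.
Consumer surplus without the control is ½ · (1916/3 - 210) · 1286 = 826898/3.
With the floor, consumers buy 617 units at 433, so CS = ½ · (1916/3 - 433) · 617 = 380689/6.
Change in consumer surplus = 380689/6 - 826898/3 = -212184.5.

-212184.5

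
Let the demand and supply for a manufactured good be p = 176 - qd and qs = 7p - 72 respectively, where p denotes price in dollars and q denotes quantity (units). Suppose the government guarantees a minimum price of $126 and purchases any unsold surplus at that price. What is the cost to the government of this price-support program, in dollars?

Rearranging demand gives qd = 176 - p. Setting quantity demanded equal to quantity supplied, 176 - p = 7p - 72, gives p* = 31 and q* = 145.
The floor of 126 is above the equilibrium price 31, so it binds.
At p = 126: qd = 176 - 126 = 50 and qs = 7·126 - 72 = 810.
Surplus = qs - qd = 760.
Government expenditure = surplus × support price = 760 × 126 = 95760.

95760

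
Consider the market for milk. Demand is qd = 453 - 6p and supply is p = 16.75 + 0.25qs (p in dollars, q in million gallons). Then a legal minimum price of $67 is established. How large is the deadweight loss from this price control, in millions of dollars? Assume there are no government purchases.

1687.5

Rearranging supply gives qs = 4p - 67. Without the control the market clears where 453 - 6p = 4p - 67, i.e. p* = 52 and q* = 141.
Since 67 > 52, the floor is binding.
At p = 67: qd = 453 - 6·67 = 51 and qs = 4·67 - 67 = 201.
Quantity traded falls to 51. At q = 51 the demand price is (453 - 51)/6 = 67 and the supply price is (67 + 51)/4 = 29.5.
Deadweight loss = ½ · (67 - 29.5) · (141 - 51) = ½ · 37.5 · 90 = 1687.5.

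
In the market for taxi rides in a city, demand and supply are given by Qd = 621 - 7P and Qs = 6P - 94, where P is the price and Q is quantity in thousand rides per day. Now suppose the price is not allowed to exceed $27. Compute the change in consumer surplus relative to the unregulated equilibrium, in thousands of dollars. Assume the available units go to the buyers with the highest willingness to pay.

Without the control the market clears where 621 - 7P = 6P - 94, i.e. P* = 55 and Q* = 236.
The ceiling of 27 is below the equilibrium price 55, so it binds.
At P = 27: Qd = 621 - 7·27 = 432 and Qs = 6·27 - 94 = 68.
Consumer surplus without the control is ½ · (621/7 - 55) · 236 = 27848/7.
With the ceiling, 68 units are sold at 27 (assume they go to the highest-value buyers). The demand price at Q = 68 is 79, so CS = ½ · [(621/7 - 27) + (79 - 27)] · 68 = 27064/7.
Change in consumer surplus = 27064/7 - 27848/7 = -112.

-112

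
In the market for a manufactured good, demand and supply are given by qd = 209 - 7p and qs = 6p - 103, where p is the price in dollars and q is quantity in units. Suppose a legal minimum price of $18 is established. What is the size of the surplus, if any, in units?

In a free market, 209 - 7p = 6p - 103 gives the equilibrium p* = 24, q* = 41.
Since 18 is below p* = 24, the floor does not bind and the free-market outcome prevails.
Since the control does not bind, there is no surplus.

0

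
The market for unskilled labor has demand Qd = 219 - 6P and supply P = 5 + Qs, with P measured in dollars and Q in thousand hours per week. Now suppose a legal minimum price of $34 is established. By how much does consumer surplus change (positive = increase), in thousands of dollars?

-42

Rearranging supply gives Qs = P - 5. In a free market, 219 - 6P = P - 5 gives the equilibrium P* = 32, Q* = 27.
The floor of 34 is above the equilibrium price 32, so it binds.
At P = 34: Qd = 219 - 6·34 = 15 and Qs = 34 - 5 = 29.
Consumer surplus without the control is ½ · (36.5 - 32) · 27 = 60.75.
With the floor, consumers buy 15 units at 34, so CS = ½ · (36.5 - 34) · 15 = 18.75.
Change in consumer surplus = 18.75 - 60.75 = -42.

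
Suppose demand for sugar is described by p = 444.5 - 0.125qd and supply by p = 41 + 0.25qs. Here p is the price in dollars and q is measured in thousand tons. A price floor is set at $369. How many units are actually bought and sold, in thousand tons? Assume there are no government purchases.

604

Rearranging demand gives qd = 3556 - 8p; rearranging supply gives qs = 4p - 164. Equilibrium: 3556 - 8p = 4p - 164, so 3720 = 12p and p* = 310, q* = 1076.
Since 369 > 310, the floor is binding.
At p = 369: qd = 3556 - 8·369 = 604 and qs = 4·369 - 164 = 1312.
The quantity actually transacted is the short side, demand: 604.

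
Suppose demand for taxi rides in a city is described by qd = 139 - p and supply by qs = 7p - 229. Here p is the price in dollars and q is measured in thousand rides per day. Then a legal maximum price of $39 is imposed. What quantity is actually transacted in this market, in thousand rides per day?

In a free market, 139 - p = 7p - 229 gives the equilibrium p* = 46, q* = 93.
Because the ceiling (39) lies below the market-clearing price, it is binding.
At p = 39: qd = 139 - 39 = 100 and qs = 7·39 - 229 = 44.
The quantity actually transacted is the short side, supply: 44.

44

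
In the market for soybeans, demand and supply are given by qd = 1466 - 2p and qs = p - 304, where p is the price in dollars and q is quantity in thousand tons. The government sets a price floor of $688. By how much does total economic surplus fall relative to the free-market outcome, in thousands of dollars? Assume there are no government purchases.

Equilibrium: 1466 - 2p = p - 304, so 1770 = 3p and p* = 590, q* = 286.
Since 688 > 590, the floor is binding.
At p = 688: qd = 1466 - 2·688 = 90 and qs = 688 - 304 = 384.
Quantity traded falls to 90. At q = 90 the demand price is (1466 - 90)/2 = 688 and the supply price is 304 + 90 = 394.
Deadweight loss = ½ · (688 - 394) · (286 - 90) = ½ · 294 · 196 = 28812.

28812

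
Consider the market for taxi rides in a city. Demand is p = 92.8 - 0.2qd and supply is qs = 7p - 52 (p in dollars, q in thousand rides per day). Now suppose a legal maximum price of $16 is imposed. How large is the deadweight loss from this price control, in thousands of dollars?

6123.6

Rearranging demand gives qd = 464 - 5p. In a free market, 464 - 5p = 7p - 52 gives the equilibrium p* = 43, q* = 249.
Because the ceiling (16) lies below the market-clearing price, it is binding.
At p = 16: qd = 464 - 5·16 = 384 and qs = 7·16 - 52 = 60.
Quantity traded falls to 60. At q = 60 the demand price is (464 - 60)/5 = 80.8 and the supply price is (52 + 60)/7 = 16.
Deadweight loss = ½ · (80.8 - 16) · (249 - 60) = ½ · 64.8 · 189 = 6123.6.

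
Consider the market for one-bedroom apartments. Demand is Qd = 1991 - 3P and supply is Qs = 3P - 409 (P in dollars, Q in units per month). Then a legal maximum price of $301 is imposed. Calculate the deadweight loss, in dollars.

In a free market, 1991 - 3P = 3P - 409 gives the equilibrium P* = 400, Q* = 791.
The ceiling of 301 is below the equilibrium price 400, so it binds.
At P = 301: Qd = 1991 - 3·301 = 1088 and Qs = 3·301 - 409 = 494.
Quantity traded falls to 494. At Q = 494 the demand price is (1991 - 494)/3 = 499 and the supply price is (409 + 494)/3 = 301.
Deadweight loss = ½ · (499 - 301) · (791 - 494) = ½ · 198 · 297 = 29403.

29403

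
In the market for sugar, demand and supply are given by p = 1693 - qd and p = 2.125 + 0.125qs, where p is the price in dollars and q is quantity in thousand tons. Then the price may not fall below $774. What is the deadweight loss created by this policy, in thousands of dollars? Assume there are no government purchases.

Rearranging demand gives qd = 1693 - p; rearranging supply gives qs = 8p - 17. Equilibrium: 1693 - p = 8p - 17, so 1710 = 9p and p* = 190, q* = 1503.
The floor of 774 is above the equilibrium price 190, so it binds.
At p = 774: qd = 1693 - 774 = 919 and qs = 8·774 - 17 = 6175.
Quantity traded falls to 919. At q = 919 the demand price is 1693 - 919 = 774 and the supply price is (17 + 919)/8 = 117.
Deadweight loss = ½ · (774 - 117) · (1503 - 919) = ½ · 657 · 584 = 191844.

191844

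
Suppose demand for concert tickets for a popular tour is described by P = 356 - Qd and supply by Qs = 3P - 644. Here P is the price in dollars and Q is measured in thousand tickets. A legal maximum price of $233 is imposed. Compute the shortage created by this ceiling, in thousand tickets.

Rearranging demand gives Qd = 356 - P. Equilibrium: 356 - P = 3P - 644, so 1000 = 4P and P* = 250, Q* = 106.
Since 233 < 250, the ceiling is binding.
At P = 233: Qd = 356 - 233 = 123 and Qs = 3·233 - 644 = 55.
Shortage = Qd - Qs = 123 - 55 = 68.

68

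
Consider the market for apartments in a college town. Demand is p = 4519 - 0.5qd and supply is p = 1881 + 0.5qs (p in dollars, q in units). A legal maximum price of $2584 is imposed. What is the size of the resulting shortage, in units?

Rearranging demand gives qd = 9038 - 2p; rearranging supply gives qs = 2p - 3762. Setting quantity demanded equal to quantity supplied, 9038 - 2p = 2p - 3762, gives p* = 3200 and q* = 2638.
Because the ceiling (2584) lies below the market-clearing price, it is binding.
At p = 2584: qd = 9038 - 2·2584 = 3870 and qs = 2·2584 - 3762 = 1406.
Shortage = qd - qs = 3870 - 1406 = 2464.

2464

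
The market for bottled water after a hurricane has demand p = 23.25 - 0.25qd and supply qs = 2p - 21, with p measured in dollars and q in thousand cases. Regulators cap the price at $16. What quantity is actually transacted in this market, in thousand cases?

Rearranging demand gives qd = 93 - 4p. Without the control the market clears where 93 - 4p = 2p - 21, i.e. p* = 19 and q* = 17.
The ceiling of 16 is below the equilibrium price 19, so it binds.
At p = 16: qd = 93 - 4·16 = 29 and qs = 2·16 - 21 = 11.
The quantity actually transacted is the short side, supply: 11.

11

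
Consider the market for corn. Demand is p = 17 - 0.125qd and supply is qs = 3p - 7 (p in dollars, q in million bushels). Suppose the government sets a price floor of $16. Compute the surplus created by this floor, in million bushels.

33

Rearranging demand gives qd = 136 - 8p. Equilibrium: 136 - 8p = 3p - 7, so 143 = 11p and p* = 13, q* = 32.
The floor of 16 is above the equilibrium price 13, so it binds.
At p = 16: qd = 136 - 8·16 = 8 and qs = 3·16 - 7 = 41.
Surplus = qs - qd = 41 - 8 = 33.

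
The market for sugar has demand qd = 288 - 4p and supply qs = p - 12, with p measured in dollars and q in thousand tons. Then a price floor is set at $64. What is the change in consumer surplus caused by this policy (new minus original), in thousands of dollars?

-160

In a free market, 288 - 4p = p - 12 gives the equilibrium p* = 60, q* = 48.
The floor of 64 is above the equilibrium price 60, so it binds.
At p = 64: qd = 288 - 4·64 = 32 and qs = 64 - 12 = 52.
Consumer surplus without the control is ½ · (72 - 60) · 48 = 288.
With the floor, consumers buy 32 units at 64, so CS = ½ · (72 - 64) · 32 = 128.
Change in consumer surplus = 128 - 288 = -160.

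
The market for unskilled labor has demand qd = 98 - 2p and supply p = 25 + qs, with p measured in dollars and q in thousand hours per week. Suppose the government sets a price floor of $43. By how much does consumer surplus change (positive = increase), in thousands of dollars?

-28

Rearranging supply gives qs = p - 25. Equilibrium: 98 - 2p = p - 25, so 123 = 3p and p* = 41, q* = 16.
The floor of 43 is above the equilibrium price 41, so it binds.
At p = 43: qd = 98 - 2·43 = 12 and qs = 43 - 25 = 18.
Consumer surplus without the control is ½ · (49 - 41) · 16 = 64.
With the floor, consumers buy 12 units at 43, so CS = ½ · (49 - 43) · 12 = 36.
Change in consumer surplus = 36 - 64 = -28.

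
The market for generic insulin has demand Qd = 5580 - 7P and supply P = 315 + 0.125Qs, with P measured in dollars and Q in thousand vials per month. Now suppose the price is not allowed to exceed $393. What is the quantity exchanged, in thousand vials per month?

624

Rearranging supply gives Qs = 8P - 2520. Equilibrium: 5580 - 7P = 8P - 2520, so 8100 = 15P and P* = 540, Q* = 1800.
The ceiling of 393 is below the equilibrium price 540, so it binds.
At P = 393: Qd = 5580 - 7·393 = 2829 and Qs = 8·393 - 2520 = 624.
The quantity actually transacted is the short side, supply: 624.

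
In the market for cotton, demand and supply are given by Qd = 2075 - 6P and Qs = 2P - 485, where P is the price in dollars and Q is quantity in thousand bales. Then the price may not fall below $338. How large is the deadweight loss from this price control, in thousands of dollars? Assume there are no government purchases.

Without the control the market clears where 2075 - 6P = 2P - 485, i.e. P* = 320 and Q* = 155.
Because the floor (338) lies above the market-clearing price, it is binding.
At P = 338: Qd = 2075 - 6·338 = 47 and Qs = 2·338 - 485 = 191.
Quantity traded falls to 47. At Q = 47 the demand price is (2075 - 47)/6 = 338 and the supply price is (485 + 47)/2 = 266.
Deadweight loss = ½ · (338 - 266) · (155 - 47) = ½ · 72 · 108 = 3888.

3888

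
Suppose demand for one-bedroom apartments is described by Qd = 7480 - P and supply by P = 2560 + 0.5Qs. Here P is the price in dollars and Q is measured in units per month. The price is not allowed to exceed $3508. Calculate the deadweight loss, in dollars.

Rearranging supply gives Qs = 2P - 5120. Setting quantity demanded equal to quantity supplied, 7480 - P = 2P - 5120, gives P* = 4200 and Q* = 3280.
Since 3508 < 4200, the ceiling is binding.
At P = 3508: Qd = 7480 - 3508 = 3972 and Qs = 2·3508 - 5120 = 1896.
Quantity traded falls to 1896. At Q = 1896 the demand price is 7480 - 1896 = 5584 and the supply price is (5120 + 1896)/2 = 3508.
Deadweight loss = ½ · (5584 - 3508) · (3280 - 1896) = ½ · 2076 · 1384 = 1436592.

1436592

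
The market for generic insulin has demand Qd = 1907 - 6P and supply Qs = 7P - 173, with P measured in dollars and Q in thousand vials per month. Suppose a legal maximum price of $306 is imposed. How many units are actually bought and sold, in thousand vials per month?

In a free market, 1907 - 6P = 7P - 173 gives the equilibrium P* = 160, Q* = 947.
The ceiling of 306 is above the equilibrium price 160, so it is not binding; the market clears at P* = 160, Q* = 947.

947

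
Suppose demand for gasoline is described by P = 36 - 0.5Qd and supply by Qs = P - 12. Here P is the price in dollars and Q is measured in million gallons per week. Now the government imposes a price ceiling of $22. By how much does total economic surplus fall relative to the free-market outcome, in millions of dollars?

Rearranging demand gives Qd = 72 - 2P. Setting quantity demanded equal to quantity supplied, 72 - 2P = P - 12, gives P* = 28 and Q* = 16.
Because the ceiling (22) lies below the market-clearing price, it is binding.
At P = 22: Qd = 72 - 2·22 = 28 and Qs = 22 - 12 = 10.
Quantity traded falls to 10. At Q = 10 the demand price is (72 - 10)/2 = 31 and the supply price is 12 + 10 = 22.
Deadweight loss = ½ · (31 - 22) · (16 - 10) = ½ · 9 · 6 = 27.

27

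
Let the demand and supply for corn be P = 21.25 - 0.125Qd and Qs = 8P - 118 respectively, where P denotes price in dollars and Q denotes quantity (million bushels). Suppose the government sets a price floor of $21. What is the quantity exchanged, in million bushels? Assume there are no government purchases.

2

Rearranging demand gives Qd = 170 - 8P. Setting quantity demanded equal to quantity supplied, 170 - 8P = 8P - 118, gives P* = 18 and Q* = 26.
Because the floor (21) lies above the market-clearing price, it is binding.
At P = 21: Qd = 170 - 8·21 = 2 and Qs = 8·21 - 118 = 50.
The quantity actually transacted is the short side, demand: 2.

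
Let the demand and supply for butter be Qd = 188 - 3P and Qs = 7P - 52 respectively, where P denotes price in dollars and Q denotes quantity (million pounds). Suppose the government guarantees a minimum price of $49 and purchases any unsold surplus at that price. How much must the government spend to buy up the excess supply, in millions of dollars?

12250

Equilibrium: 188 - 3P = 7P - 52, so 240 = 10P and P* = 24, Q* = 116.
The floor of 49 is above the equilibrium price 24, so it binds.
At P = 49: Qd = 188 - 3·49 = 41 and Qs = 7·49 - 52 = 291.
Surplus = Qs - Qd = 250.
Government expenditure = surplus × support price = 250 × 49 = 12250.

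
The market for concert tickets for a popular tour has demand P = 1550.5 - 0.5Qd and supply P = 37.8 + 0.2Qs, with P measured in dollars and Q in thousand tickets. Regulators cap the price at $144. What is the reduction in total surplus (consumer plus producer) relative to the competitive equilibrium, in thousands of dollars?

929915

Rearranging demand gives Qd = 3101 - 2P; rearranging supply gives Qs = 5P - 189. Setting quantity demanded equal to quantity supplied, 3101 - 2P = 5P - 189, gives P* = 470 and Q* = 2161.
Since 144 < 470, the ceiling is binding.
At P = 144: Qd = 3101 - 2·144 = 2813 and Qs = 5·144 - 189 = 531.
Quantity traded falls to 531. At Q = 531 the demand price is (3101 - 531)/2 = 1285 and the supply price is (189 + 531)/5 = 144.
Deadweight loss = ½ · (1285 - 144) · (2161 - 531) = ½ · 1141 · 1630 = 929915.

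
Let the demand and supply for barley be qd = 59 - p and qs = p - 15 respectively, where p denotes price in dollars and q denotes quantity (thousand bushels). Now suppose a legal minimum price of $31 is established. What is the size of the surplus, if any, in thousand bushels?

Setting quantity demanded equal to quantity supplied, 59 - p = p - 15, gives p* = 37 and q* = 22.
Since 31 is below p* = 37, the floor does not bind and the free-market outcome prevails.
Since the control does not bind, there is no surplus.

0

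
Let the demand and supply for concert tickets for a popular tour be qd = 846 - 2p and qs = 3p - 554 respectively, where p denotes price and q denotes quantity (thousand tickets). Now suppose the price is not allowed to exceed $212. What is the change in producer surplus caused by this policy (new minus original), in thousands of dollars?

Setting quantity demanded equal to quantity supplied, 846 - 2p = 3p - 554, gives p* = 280 and q* = 286.
Since 212 < 280, the ceiling is binding.
At p = 212: qd = 846 - 2·212 = 422 and qs = 3·212 - 554 = 82.
Producer surplus without the control is ½ · (280 - 554/3) · 286 = 40898/3.
With the ceiling, producers sell 82 units at 212, so PS = ½ · (212 - 554/3) · 82 = 3362/3.
Change in producer surplus = 3362/3 - 40898/3 = -12512.

-12512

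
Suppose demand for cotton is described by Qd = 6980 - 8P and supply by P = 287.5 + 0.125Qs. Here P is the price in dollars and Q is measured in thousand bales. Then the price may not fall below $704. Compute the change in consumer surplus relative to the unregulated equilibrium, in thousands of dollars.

Rearranging supply gives Qs = 8P - 2300. Without the control the market clears where 6980 - 8P = 8P - 2300, i.e. P* = 580 and Q* = 2340.
The floor of 704 is above the equilibrium price 580, so it binds.
At P = 704: Qd = 6980 - 8·704 = 1348 and Qs = 8·704 - 2300 = 3332.
Consumer surplus without the control is ½ · (872.5 - 580) · 2340 = 342225.
With the floor, consumers buy 1348 units at 704, so CS = ½ · (872.5 - 704) · 1348 = 113569.
Change in consumer surplus = 113569 - 342225 = -228656.

-228656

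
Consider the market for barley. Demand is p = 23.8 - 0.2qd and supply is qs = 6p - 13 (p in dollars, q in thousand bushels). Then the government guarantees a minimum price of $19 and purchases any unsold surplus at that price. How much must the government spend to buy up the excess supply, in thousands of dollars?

Rearranging demand gives qd = 119 - 5p. In a free market, 119 - 5p = 6p - 13 gives the equilibrium p* = 12, q* = 59.
Since 19 > 12, the floor is binding.
At p = 19: qd = 119 - 5·19 = 24 and qs = 6·19 - 13 = 101.
Surplus = qs - qd = 77.
Government expenditure = surplus × support price = 77 × 19 = 1463.

1463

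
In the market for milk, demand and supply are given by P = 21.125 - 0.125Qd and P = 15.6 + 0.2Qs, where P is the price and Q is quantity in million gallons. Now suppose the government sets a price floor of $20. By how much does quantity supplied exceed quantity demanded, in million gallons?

Rearranging demand gives Qd = 169 - 8P; rearranging supply gives Qs = 5P - 78. Setting quantity demanded equal to quantity supplied, 169 - 8P = 5P - 78, gives P* = 19 and Q* = 17.
Since 20 > 19, the floor is binding.
At P = 20: Qd = 169 - 8·20 = 9 and Qs = 5·20 - 78 = 22.
Surplus = Qs - Qd = 22 - 9 = 13.

13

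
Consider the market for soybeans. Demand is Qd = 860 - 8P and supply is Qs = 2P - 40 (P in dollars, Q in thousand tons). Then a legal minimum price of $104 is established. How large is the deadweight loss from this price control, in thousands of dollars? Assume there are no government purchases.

3920

In a free market, 860 - 8P = 2P - 40 gives the equilibrium P* = 90, Q* = 140.
The floor of 104 is above the equilibrium price 90, so it binds.
At P = 104: Qd = 860 - 8·104 = 28 and Qs = 2·104 - 40 = 168.
Quantity traded falls to 28. At Q = 28 the demand price is (860 - 28)/8 = 104 and the supply price is (40 + 28)/2 = 34.
Deadweight loss = ½ · (104 - 34) · (140 - 28) = ½ · 70 · 112 = 3920.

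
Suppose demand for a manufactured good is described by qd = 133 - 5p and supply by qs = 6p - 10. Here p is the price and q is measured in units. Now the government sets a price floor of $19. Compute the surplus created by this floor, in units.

Without the control the market clears where 133 - 5p = 6p - 10, i.e. p* = 13 and q* = 68.
Because the floor (19) lies above the market-clearing price, it is binding.
At p = 19: qd = 133 - 5·19 = 38 and qs = 6·19 - 10 = 104.
Surplus = qs - qd = 104 - 38 = 66.

66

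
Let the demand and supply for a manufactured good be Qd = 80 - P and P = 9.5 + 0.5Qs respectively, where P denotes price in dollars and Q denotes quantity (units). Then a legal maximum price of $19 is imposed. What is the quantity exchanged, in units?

19

Rearranging supply gives Qs = 2P - 19. Equilibrium: 80 - P = 2P - 19, so 99 = 3P and P* = 33, Q* = 47.
The ceiling of 19 is below the equilibrium price 33, so it binds.
At P = 19: Qd = 80 - 19 = 61 and Qs = 2·19 - 19 = 19.
The quantity actually transacted is the short side, supply: 19.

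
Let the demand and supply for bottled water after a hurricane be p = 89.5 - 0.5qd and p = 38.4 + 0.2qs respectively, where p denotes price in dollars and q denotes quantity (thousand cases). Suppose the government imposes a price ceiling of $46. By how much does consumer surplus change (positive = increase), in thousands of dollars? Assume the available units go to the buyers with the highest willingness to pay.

-40.25

Rearranging demand gives qd = 179 - 2p; rearranging supply gives qs = 5p - 192. Without the control the market clears where 179 - 2p = 5p - 192, i.e. p* = 53 and q* = 73.
The ceiling of 46 is below the equilibrium price 53, so it binds.
At p = 46: qd = 179 - 2·46 = 87 and qs = 5·46 - 192 = 38.
Consumer surplus without the control is ½ · (89.5 - 53) · 73 = 1332.25.
With the ceiling, 38 units are sold at 46 (assume they go to the highest-value buyers). The demand price at q = 38 is 70.5, so CS = ½ · [(89.5 - 46) + (70.5 - 46)] · 38 = 1292.
Change in consumer surplus = 1292 - 1332.25 = -40.25.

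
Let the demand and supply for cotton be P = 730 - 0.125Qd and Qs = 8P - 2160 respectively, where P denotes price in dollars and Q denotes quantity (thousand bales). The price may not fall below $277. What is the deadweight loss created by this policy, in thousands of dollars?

0

Rearranging demand gives Qd = 5840 - 8P. Setting quantity demanded equal to quantity supplied, 5840 - 8P = 8P - 2160, gives P* = 500 and Q* = 1840.
The floor of 277 is below the equilibrium price 500, so it is not binding; the market clears at P* = 500, Q* = 1840.
Since the control does not bind, no trades are prevented and deadweight loss is zero.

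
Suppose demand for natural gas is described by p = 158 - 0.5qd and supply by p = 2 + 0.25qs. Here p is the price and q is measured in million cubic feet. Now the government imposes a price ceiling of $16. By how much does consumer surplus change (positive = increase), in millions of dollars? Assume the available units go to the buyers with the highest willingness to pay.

Rearranging demand gives qd = 316 - 2p; rearranging supply gives qs = 4p - 8. In a free market, 316 - 2p = 4p - 8 gives the equilibrium p* = 54, q* = 208.
The ceiling of 16 is below the equilibrium price 54, so it binds.
At p = 16: qd = 316 - 2·16 = 284 and qs = 4·16 - 8 = 56.
Consumer surplus without the control is ½ · (158 - 54) · 208 = 10816.
With the ceiling, 56 units are sold at 16 (assume they go to the highest-value buyers). The demand price at q = 56 is 130, so CS = ½ · [(158 - 16) + (130 - 16)] · 56 = 7168.
Change in consumer surplus = 7168 - 10816 = -3648.

-3648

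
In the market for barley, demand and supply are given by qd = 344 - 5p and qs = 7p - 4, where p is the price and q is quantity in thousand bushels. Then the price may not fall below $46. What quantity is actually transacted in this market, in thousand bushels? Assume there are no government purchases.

114

Equilibrium: 344 - 5p = 7p - 4, so 348 = 12p and p* = 29, q* = 199.
Because the floor (46) lies above the market-clearing price, it is binding.
At p = 46: qd = 344 - 5·46 = 114 and qs = 7·46 - 4 = 318.
The quantity actually transacted is the short side, demand: 114.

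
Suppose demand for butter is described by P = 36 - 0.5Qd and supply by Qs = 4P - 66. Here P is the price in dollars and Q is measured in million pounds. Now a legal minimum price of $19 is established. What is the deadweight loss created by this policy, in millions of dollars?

0

Rearranging demand gives Qd = 72 - 2P. Setting quantity demanded equal to quantity supplied, 72 - 2P = 4P - 66, gives P* = 23 and Q* = 26.
Since 19 is below P* = 23, the floor does not bind and the free-market outcome prevails.
Since the control does not bind, no trades are prevented and deadweight loss is zero.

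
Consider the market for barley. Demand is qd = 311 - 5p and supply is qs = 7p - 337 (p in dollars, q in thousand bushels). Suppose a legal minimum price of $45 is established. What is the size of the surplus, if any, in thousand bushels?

0

Without the control the market clears where 311 - 5p = 7p - 337, i.e. p* = 54 and q* = 41.
Since 45 is below p* = 54, the floor does not bind and the free-market outcome prevails.
Since the control does not bind, there is no surplus.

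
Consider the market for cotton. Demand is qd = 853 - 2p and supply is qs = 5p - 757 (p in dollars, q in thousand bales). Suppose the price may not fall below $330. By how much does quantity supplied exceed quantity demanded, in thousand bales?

Equilibrium: 853 - 2p = 5p - 757, so 1610 = 7p and p* = 230, q* = 393.
Since 330 > 230, the floor is binding.
At p = 330: qd = 853 - 2·330 = 193 and qs = 5·330 - 757 = 893.
Surplus = qs - qd = 893 - 193 = 700.

700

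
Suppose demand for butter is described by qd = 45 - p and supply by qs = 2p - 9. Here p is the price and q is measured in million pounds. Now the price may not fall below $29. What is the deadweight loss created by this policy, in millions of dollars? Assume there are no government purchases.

Setting quantity demanded equal to quantity supplied, 45 - p = 2p - 9, gives p* = 18 and q* = 27.
The floor of 29 is above the equilibrium price 18, so it binds.
At p = 29: qd = 45 - 29 = 16 and qs = 2·29 - 9 = 49.
Quantity traded falls to 16. At q = 16 the demand price is 45 - 16 = 29 and the supply price is (9 + 16)/2 = 12.5.
Deadweight loss = ½ · (29 - 12.5) · (27 - 16) = ½ · 16.5 · 11 = 90.75.

90.75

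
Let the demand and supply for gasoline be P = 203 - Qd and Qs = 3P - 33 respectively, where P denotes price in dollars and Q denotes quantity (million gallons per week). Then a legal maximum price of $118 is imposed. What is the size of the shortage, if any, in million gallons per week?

0

Rearranging demand gives Qd = 203 - P. Equilibrium: 203 - P = 3P - 33, so 236 = 4P and P* = 59, Q* = 144.
Since 118 is above P* = 59, the ceiling does not bind and the free-market outcome prevails.
Since the control does not bind, there is no shortage.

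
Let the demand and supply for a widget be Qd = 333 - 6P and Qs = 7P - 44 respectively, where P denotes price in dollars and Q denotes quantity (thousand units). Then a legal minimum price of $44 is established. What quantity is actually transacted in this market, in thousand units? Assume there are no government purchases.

Equilibrium: 333 - 6P = 7P - 44, so 377 = 13P and P* = 29, Q* = 159.
Since 44 > 29, the floor is binding.
At P = 44: Qd = 333 - 6·44 = 69 and Qs = 7·44 - 44 = 264.
The quantity actually transacted is the short side, demand: 69.

69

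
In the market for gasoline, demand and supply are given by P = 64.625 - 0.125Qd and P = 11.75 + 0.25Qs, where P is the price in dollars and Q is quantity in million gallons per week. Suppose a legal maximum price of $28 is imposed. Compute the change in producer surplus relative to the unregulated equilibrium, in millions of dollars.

Rearranging demand gives Qd = 517 - 8P; rearranging supply gives Qs = 4P - 47. Setting quantity demanded equal to quantity supplied, 517 - 8P = 4P - 47, gives P* = 47 and Q* = 141.
The ceiling of 28 is below the equilibrium price 47, so it binds.
At P = 28: Qd = 517 - 8·28 = 293 and Qs = 4·28 - 47 = 65.
Producer surplus without the control is ½ · (47 - 11.75) · 141 = 2485.125.
With the ceiling, producers sell 65 units at 28, so PS = ½ · (28 - 11.75) · 65 = 528.125.
Change in producer surplus = 528.125 - 2485.125 = -1957.

-1957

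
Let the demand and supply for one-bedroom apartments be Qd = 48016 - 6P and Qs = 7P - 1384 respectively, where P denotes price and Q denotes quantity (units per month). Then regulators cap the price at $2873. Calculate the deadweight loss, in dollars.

6516578.25

In a free market, 48016 - 6P = 7P - 1384 gives the equilibrium P* = 3800, Q* = 25216.
Because the ceiling (2873) lies below the market-clearing price, it is binding.
At P = 2873: Qd = 48016 - 6·2873 = 30778 and Qs = 7·2873 - 1384 = 18727.
Quantity traded falls to 18727. At Q = 18727 the demand price is (48016 - 18727)/6 = 4881.5 and the supply price is (1384 + 18727)/7 = 2873.
Deadweight loss = ½ · (4881.5 - 2873) · (25216 - 18727) = ½ · 2008.5 · 6489 = 6516578.25.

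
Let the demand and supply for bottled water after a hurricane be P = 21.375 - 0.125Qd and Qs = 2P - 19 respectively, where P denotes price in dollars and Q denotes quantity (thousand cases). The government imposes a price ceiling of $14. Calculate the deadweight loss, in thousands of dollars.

31.25

Rearranging demand gives Qd = 171 - 8P. In a free market, 171 - 8P = 2P - 19 gives the equilibrium P* = 19, Q* = 19.
Because the ceiling (14) lies below the market-clearing price, it is binding.
At P = 14: Qd = 171 - 8·14 = 59 and Qs = 2·14 - 19 = 9.
Quantity traded falls to 9. At Q = 9 the demand price is (171 - 9)/8 = 20.25 and the supply price is (19 + 9)/2 = 14.
Deadweight loss = ½ · (20.25 - 14) · (19 - 9) = ½ · 6.25 · 10 = 31.25.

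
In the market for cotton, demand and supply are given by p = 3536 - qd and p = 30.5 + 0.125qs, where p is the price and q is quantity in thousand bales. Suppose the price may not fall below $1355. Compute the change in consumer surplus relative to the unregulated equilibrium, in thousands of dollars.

-2476347.5

Rearranging demand gives qd = 3536 - p; rearranging supply gives qs = 8p - 244. Without the control the market clears where 3536 - p = 8p - 244, i.e. p* = 420 and q* = 3116.
Since 1355 > 420, the floor is binding.
At p = 1355: qd = 3536 - 1355 = 2181 and qs = 8·1355 - 244 = 10596.
Consumer surplus without the control is ½ · (3536 - 420) · 3116 = 4854728.
With the floor, consumers buy 2181 units at 1355, so CS = ½ · (3536 - 1355) · 2181 = 2378380.5.
Change in consumer surplus = 2378380.5 - 4854728 = -2476347.5.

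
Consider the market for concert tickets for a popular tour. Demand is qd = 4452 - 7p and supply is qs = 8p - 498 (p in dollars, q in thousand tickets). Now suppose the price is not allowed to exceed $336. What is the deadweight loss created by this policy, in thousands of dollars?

Equilibrium: 4452 - 7p = 8p - 498, so 4950 = 15p and p* = 330, q* = 2142.
The ceiling of 336 is above the equilibrium price 330, so it is not binding; the market clears at p* = 330, q* = 2142.
Since the control does not bind, no trades are prevented and deadweight loss is zero.

0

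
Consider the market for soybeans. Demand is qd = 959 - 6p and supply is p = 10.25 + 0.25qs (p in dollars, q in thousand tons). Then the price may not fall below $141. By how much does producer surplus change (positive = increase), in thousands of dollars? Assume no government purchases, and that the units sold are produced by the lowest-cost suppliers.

-2931.5

Rearranging supply gives qs = 4p - 41. In a free market, 959 - 6p = 4p - 41 gives the equilibrium p* = 100, q* = 359.
Since 141 > 100, the floor is binding.
At p = 141: qd = 959 - 6·141 = 113 and qs = 4·141 - 41 = 523.
Producer surplus without the control is ½ · (100 - 10.25) · 359 = 16110.125.
With the floor, 113 units are sold at 141. The supply price at q = 113 is 38.5, so PS = ½ · [(141 - 10.25) + (141 - 38.5)] · 113 = 13178.625.
Change in producer surplus = 13178.625 - 16110.125 = -2931.5.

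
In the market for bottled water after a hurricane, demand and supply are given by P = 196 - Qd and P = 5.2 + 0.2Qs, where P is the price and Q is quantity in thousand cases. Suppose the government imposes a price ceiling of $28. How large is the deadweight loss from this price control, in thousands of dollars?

1215

Rearranging demand gives Qd = 196 - P; rearranging supply gives Qs = 5P - 26. Equilibrium: 196 - P = 5P - 26, so 222 = 6P and P* = 37, Q* = 159.
The ceiling of 28 is below the equilibrium price 37, so it binds.
At P = 28: Qd = 196 - 28 = 168 and Qs = 5·28 - 26 = 114.
Quantity traded falls to 114. At Q = 114 the demand price is 196 - 114 = 82 and the supply price is (26 + 114)/5 = 28.
Deadweight loss = ½ · (82 - 28) · (159 - 114) = ½ · 54 · 45 = 1215.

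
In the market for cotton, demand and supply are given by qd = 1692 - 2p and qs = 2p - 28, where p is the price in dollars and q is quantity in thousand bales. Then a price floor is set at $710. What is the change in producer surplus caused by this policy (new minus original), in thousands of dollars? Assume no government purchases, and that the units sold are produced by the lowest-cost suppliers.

In a free market, 1692 - 2p = 2p - 28 gives the equilibrium p* = 430, q* = 832.
Because the floor (710) lies above the market-clearing price, it is binding.
At p = 710: qd = 1692 - 2·710 = 272 and qs = 2·710 - 28 = 1392.
Producer surplus without the control is ½ · (430 - 14) · 832 = 173056.
With the floor, 272 units are sold at 710. The supply price at q = 272 is 150, so PS = ½ · [(710 - 14) + (710 - 150)] · 272 = 170816.
Change in producer surplus = 170816 - 173056 = -2240.

-2240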